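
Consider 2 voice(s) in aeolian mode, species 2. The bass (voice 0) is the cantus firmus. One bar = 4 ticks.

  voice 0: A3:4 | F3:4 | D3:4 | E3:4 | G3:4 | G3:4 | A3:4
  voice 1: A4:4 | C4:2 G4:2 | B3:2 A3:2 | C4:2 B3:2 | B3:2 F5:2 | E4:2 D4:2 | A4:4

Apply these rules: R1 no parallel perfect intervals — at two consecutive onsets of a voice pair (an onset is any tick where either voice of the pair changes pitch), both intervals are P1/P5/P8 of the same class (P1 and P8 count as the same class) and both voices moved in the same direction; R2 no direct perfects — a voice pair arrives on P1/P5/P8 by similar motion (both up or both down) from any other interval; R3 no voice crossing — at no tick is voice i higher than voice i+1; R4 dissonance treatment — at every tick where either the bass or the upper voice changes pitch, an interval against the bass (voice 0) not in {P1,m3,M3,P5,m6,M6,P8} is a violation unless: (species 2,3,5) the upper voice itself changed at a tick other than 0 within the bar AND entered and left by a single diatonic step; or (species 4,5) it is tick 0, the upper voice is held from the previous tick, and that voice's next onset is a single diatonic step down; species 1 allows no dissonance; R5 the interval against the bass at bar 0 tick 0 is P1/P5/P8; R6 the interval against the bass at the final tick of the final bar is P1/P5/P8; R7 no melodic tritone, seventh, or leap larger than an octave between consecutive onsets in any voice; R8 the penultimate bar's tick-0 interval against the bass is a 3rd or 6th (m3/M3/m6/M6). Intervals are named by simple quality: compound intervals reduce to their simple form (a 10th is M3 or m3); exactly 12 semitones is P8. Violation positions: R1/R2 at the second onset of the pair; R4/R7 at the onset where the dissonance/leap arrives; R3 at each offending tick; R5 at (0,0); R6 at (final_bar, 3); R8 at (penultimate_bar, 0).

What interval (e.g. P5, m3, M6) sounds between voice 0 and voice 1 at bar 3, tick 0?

m6

voice 0=E3 voice 1=C4 -> m6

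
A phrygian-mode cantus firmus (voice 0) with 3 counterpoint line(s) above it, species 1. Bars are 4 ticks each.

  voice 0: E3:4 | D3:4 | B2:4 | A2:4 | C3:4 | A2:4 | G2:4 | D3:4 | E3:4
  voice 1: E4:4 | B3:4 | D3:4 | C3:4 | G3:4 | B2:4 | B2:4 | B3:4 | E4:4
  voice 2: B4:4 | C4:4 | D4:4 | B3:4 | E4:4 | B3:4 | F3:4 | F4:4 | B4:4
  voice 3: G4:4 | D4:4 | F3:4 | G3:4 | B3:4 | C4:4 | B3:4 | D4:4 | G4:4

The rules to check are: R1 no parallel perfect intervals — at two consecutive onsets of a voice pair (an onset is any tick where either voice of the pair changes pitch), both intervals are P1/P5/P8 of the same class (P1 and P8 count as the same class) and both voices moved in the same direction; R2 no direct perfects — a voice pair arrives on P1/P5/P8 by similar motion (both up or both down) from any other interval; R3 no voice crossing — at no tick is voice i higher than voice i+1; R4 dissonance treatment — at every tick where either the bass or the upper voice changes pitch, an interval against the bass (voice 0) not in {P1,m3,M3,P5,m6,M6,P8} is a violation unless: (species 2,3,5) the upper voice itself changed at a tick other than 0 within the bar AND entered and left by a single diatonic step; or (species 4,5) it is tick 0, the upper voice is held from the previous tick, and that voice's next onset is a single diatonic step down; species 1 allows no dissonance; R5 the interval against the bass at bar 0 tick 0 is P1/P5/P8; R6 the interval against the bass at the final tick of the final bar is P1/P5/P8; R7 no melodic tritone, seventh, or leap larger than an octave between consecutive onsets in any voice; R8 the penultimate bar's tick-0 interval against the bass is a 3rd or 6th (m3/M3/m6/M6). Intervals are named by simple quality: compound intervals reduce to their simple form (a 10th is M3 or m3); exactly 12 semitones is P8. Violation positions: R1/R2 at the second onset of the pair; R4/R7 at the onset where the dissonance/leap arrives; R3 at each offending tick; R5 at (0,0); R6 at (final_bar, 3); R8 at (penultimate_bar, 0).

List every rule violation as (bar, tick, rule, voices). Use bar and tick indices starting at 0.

bar 0: v0=E3 v1=E4 v2=B4 v3=G4 downbeat m3
bar 1: v0=D3 v1=B3 v2=C4 v3=D4 downbeat P8
bar 2: v0=B2 v1=D3 v2=D4 v3=F3 downbeat TT
bar 3: v0=A2 v1=C3 v2=B3 v3=G3 downbeat m7
bar 4: v0=C3 v1=G3 v2=E4 v3=B3 downbeat M7
bar 5: v0=A2 v1=B2 v2=B3 v3=C4 downbeat m3
bar 6: v0=G2 v1=B2 v2=F3 v3=B3 downbeat M3
bar 7: v0=D3 v1=B3 v2=F4 v3=D4 downbeat P8
bar 8: v0=E3 v1=E4 v2=B4 v3=G4 downbeat m3
  -> R3 @ bar 0 tick 0 v(2, 3): B4 above G4
  -> R5 @ bar 0 tick 0 v(0, 3): opens on m3
  -> R3 @ bar 0 tick 1 v(2, 3): B4 above G4
  -> R3 @ bar 0 tick 2 v(2, 3): B4 above G4
  -> R3 @ bar 0 tick 3 v(2, 3): B4 above G4
  -> R2 @ bar 1 tick 0 v(0, 3): E3/G4 m3 -> D3/D4 P8 similar
  -> R4 @ bar 1 tick 0 v(0, 2): D3/C4 m7 untreated
  -> R7 @ bar 1 tick 0 v(2,): B4->C4 leap 11st
  -> R3 @ bar 2 tick 0 v(2, 3): D4 above F3
  -> R4 @ bar 2 tick 0 v(0, 3): B2/F3 TT untreated
  -> R3 @ bar 2 tick 1 v(2, 3): D4 above F3
  -> R3 @ bar 2 tick 2 v(2, 3): D4 above F3
  -> R3 @ bar 2 tick 3 v(2, 3): D4 above F3
  -> R3 @ bar 3 tick 0 v(2, 3): B3 above G3
  -> R4 @ bar 3 tick 0 v(0, 2): A2/B3 M2 untreated
  -> R4 @ bar 3 tick 0 v(0, 3): A2/G3 m7 untreated
  -> R3 @ bar 3 tick 1 v(2, 3): B3 above G3
  -> R3 @ bar 3 tick 2 v(2, 3): B3 above G3
  -> R3 @ bar 3 tick 3 v(2, 3): B3 above G3
  -> R2 @ bar 4 tick 0 v(0, 1): A2/C3 m3 -> C3/G3 P5 similar
  -> R3 @ bar 4 tick 0 v(2, 3): E4 above B3
  -> R4 @ bar 4 tick 0 v(0, 3): C3/B3 M7 untreated
  -> R3 @ bar 4 tick 1 v(2, 3): E4 above B3
  -> R3 @ bar 4 tick 2 v(2, 3): E4 above B3
  -> R3 @ bar 4 tick 3 v(2, 3): E4 above B3
  -> R2 @ bar 5 tick 0 v(1, 2): G3/E4 M6 -> B2/B3 P8 similar
  -> R4 @ bar 5 tick 0 v(0, 1): A2/B2 M2 untreated
  -> R4 @ bar 5 tick 0 v(0, 2): A2/B3 M2 untreated
  -> R4 @ bar 6 tick 0 v(0, 2): G2/F3 m7 untreated
  -> R7 @ bar 6 tick 0 v(2,): B3->F3 leap 6st
  -> R2 @ bar 7 tick 0 v(0, 3): G2/B3 M3 -> D3/D4 P8 similar
  -> R3 @ bar 7 tick 0 v(2, 3): F4 above D4
  -> R8 @ bar 7 tick 0 v(0, 3): penult P8 not 3rd/6th
  -> R3 @ bar 7 tick 1 v(2, 3): F4 above D4
  -> R3 @ bar 7 tick 2 v(2, 3): F4 above D4
  -> R3 @ bar 7 tick 3 v(2, 3): F4 above D4
  -> R2 @ bar 8 tick 0 v(0, 1): D3/B3 M6 -> E3/E4 P8 similar
  -> R2 @ bar 8 tick 0 v(0, 2): D3/F4 m3 -> E3/B4 P5 similar
  -> R2 @ bar 8 tick 0 v(1, 2): B3/F4 TT -> E4/B4 P5 similar
  -> R3 @ bar 8 tick 0 v(2, 3): B4 above G4
  -> R7 @ bar 8 tick 0 v(2,): F4->B4 leap 6st
  -> R3 @ bar 8 tick 1 v(2, 3): B4 above G4
  -> R3 @ bar 8 tick 2 v(2, 3): B4 above G4
  -> R3 @ bar 8 tick 3 v(2, 3): B4 above G4
  -> R6 @ bar 8 tick 3 v(0, 3): closes on m3

(0, 0, R3, (2, 3))
(0, 0, R5, (0, 3))
(0, 1, R3, (2, 3))
(0, 2, R3, (2, 3))
(0, 3, R3, (2, 3))
(1, 0, R2, (0, 3))
(1, 0, R4, (0, 2))
(1, 0, R7, (2,))
(2, 0, R3, (2, 3))
(2, 0, R4, (0, 3))
(2, 1, R3, (2, 3))
(2, 2, R3, (2, 3))
(2, 3, R3, (2, 3))
(3, 0, R3, (2, 3))
(3, 0, R4, (0, 2))
(3, 0, R4, (0, 3))
(3, 1, R3, (2, 3))
(3, 2, R3, (2, 3))
(3, 3, R3, (2, 3))
(4, 0, R2, (0, 1))
(4, 0, R3, (2, 3))
(4, 0, R4, (0, 3))
(4, 1, R3, (2, 3))
(4, 2, R3, (2, 3))
(4, 3, R3, (2, 3))
(5, 0, R2, (1, 2))
(5, 0, R4, (0, 1))
(5, 0, R4, (0, 2))
(6, 0, R4, (0, 2))
(6, 0, R7, (2,))
(7, 0, R2, (0, 3))
(7, 0, R3, (2, 3))
(7, 0, R8, (0, 3))
(7, 1, R3, (2, 3))
(7, 2, R3, (2, 3))
(7, 3, R3, (2, 3))
(8, 0, R2, (0, 1))
(8, 0, R2, (0, 2))
(8, 0, R2, (1, 2))
(8, 0, R3, (2, 3))
(8, 0, R7, (2,))
(8, 1, R3, (2, 3))
(8, 2, R3, (2, 3))
(8, 3, R3, (2, 3))
(8, 3, R6, (0, 3))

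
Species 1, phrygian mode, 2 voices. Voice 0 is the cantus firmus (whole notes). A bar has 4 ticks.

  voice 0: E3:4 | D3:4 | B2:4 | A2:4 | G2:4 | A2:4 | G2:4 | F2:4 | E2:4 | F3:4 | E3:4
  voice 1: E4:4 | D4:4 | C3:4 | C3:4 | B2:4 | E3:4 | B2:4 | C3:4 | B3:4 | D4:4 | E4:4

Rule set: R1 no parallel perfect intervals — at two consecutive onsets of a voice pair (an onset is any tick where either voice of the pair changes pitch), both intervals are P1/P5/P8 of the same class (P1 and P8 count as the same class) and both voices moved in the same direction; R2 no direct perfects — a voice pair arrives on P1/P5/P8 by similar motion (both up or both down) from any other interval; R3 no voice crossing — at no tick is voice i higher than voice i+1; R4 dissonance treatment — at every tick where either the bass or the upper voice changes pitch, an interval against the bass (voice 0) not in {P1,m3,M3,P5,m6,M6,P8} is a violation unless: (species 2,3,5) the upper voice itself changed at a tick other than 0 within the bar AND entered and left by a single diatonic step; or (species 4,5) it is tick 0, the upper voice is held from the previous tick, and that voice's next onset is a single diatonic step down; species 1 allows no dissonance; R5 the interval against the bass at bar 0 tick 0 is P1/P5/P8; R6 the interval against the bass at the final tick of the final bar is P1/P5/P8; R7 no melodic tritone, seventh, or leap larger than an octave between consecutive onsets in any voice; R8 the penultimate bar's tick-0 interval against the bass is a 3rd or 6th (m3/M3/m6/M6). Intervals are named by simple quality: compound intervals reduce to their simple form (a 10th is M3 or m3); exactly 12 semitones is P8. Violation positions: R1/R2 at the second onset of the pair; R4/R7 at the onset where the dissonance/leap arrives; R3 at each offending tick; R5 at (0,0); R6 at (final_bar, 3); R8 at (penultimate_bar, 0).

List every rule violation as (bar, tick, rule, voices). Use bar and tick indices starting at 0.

(1, 0, R1, (0, 1))
(2, 0, R4, (0, 1))
(2, 0, R7, (1,))
(5, 0, R2, (0, 1))
(8, 0, R7, (1,))
(9, 0, R7, (0,))

bar 0: v0=E3 v1=E4 downbeat P8
bar 1: v0=D3 v1=D4 downbeat P8
bar 2: v0=B2 v1=C3 downbeat m2
bar 3: v0=A2 v1=C3 downbeat m3
bar 4: v0=G2 v1=B2 downbeat M3
bar 5: v0=A2 v1=E3 downbeat P5
bar 6: v0=G2 v1=B2 downbeat M3
bar 7: v0=F2 v1=C3 downbeat P5
bar 8: v0=E2 v1=B3 downbeat P5
bar 9: v0=F3 v1=D4 downbeat M6
bar 10: v0=E3 v1=E4 downbeat P8
  -> R1 @ bar 1 tick 0 v(0, 1): E3/E4 P8 -> D3/D4 P8 similar
  -> R4 @ bar 2 tick 0 v(0, 1): B2/C3 m2 untreated
  -> R7 @ bar 2 tick 0 v(1,): D4->C3 leap 14st
  -> R2 @ bar 5 tick 0 v(0, 1): G2/B2 M3 -> A2/E3 P5 similar
  -> R7 @ bar 8 tick 0 v(1,): C3->B3 leap 11st
  -> R7 @ bar 9 tick 0 v(0,): E2->F3 leap 13st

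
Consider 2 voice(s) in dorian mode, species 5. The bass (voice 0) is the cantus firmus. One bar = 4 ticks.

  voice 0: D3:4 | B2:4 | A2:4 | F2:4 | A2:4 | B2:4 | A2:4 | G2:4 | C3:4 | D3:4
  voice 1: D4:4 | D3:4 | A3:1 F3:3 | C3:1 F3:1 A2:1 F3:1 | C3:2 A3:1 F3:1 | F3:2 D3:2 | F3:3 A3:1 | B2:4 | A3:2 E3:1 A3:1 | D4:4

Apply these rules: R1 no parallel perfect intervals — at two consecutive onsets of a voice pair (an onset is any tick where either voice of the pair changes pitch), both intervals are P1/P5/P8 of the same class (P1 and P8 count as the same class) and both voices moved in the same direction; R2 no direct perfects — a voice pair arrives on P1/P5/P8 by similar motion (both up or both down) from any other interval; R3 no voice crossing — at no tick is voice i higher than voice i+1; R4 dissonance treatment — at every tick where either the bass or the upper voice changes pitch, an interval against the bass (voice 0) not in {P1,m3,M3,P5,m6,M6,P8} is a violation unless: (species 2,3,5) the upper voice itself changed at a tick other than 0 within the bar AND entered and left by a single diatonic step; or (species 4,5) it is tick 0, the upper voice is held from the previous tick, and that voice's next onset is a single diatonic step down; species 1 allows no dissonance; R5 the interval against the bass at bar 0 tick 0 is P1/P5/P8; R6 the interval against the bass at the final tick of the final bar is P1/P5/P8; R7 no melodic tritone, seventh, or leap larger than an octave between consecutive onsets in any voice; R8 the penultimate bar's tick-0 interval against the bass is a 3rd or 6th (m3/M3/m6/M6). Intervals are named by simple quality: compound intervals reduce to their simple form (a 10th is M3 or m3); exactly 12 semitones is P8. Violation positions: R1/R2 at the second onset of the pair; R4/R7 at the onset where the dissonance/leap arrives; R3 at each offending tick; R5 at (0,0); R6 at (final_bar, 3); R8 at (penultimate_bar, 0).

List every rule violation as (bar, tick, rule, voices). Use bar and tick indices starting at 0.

(3, 0, R2, (0, 1))
(5, 0, R4, (0, 1))
(7, 0, R7, (1,))
(8, 0, R7, (1,))
(9, 0, R2, (0, 1))

bar 0: v0=D3 v1=D4 downbeat P8
bar 1: v0=B2 v1=D3 downbeat m3
bar 2: v0=A2 v1=A3 downbeat P8
bar 3: v0=F2 v1=C3 downbeat P5
bar 4: v0=A2 v1=C3 downbeat m3
bar 5: v0=B2 v1=F3 downbeat TT
bar 6: v0=A2 v1=F3 downbeat m6
bar 7: v0=G2 v1=B2 downbeat M3
bar 8: v0=C3 v1=A3 downbeat M6
bar 9: v0=D3 v1=D4 downbeat P8
  -> R2 @ bar 3 tick 0 v(0, 1): A2/F3 m6 -> F2/C3 P5 similar
  -> R4 @ bar 5 tick 0 v(0, 1): B2/F3 TT untreated
  -> R7 @ bar 7 tick 0 v(1,): A3->B2 leap 10st
  -> R7 @ bar 8 tick 0 v(1,): B2->A3 leap 10st
  -> R2 @ bar 9 tick 0 v(0, 1): C3/A3 M6 -> D3/D4 P8 similar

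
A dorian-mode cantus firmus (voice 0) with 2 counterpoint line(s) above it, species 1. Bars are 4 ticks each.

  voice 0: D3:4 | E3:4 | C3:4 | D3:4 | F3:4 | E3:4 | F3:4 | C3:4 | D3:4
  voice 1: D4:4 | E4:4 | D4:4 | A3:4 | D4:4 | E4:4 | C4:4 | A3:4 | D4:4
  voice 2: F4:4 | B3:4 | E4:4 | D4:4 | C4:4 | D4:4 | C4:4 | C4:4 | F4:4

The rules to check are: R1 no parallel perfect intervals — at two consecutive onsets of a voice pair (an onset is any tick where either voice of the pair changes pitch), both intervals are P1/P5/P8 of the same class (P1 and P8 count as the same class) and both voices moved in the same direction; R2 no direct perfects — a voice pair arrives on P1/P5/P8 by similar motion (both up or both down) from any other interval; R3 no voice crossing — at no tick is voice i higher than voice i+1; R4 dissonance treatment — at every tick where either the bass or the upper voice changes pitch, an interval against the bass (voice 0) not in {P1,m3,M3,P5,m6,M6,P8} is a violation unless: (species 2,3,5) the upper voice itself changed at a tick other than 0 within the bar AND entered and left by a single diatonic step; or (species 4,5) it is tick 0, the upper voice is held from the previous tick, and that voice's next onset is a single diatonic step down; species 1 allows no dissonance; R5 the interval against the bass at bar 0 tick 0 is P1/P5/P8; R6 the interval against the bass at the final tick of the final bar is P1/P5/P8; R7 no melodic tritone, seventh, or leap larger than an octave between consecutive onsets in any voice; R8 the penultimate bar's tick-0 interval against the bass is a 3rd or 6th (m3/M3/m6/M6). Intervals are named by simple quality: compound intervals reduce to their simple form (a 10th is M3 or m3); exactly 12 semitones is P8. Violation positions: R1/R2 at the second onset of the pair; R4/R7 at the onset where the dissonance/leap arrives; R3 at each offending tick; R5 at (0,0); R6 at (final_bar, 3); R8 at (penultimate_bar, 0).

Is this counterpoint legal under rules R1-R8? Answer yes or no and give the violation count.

bar 0: v0=D3 v1=D4 v2=F4 (m3)
bar 1: v0=E3 v1=E4 v2=B3 (P5)
bar 2: v0=C3 v1=D4 v2=E4 (M3)
bar 3: v0=D3 v1=A3 v2=D4 (P8)
bar 4: v0=F3 v1=D4 v2=C4 (P5)
bar 5: v0=E3 v1=E4 v2=D4 (m7)
bar 6: v0=F3 v1=C4 v2=C4 (P5)
bar 7: v0=C3 v1=A3 v2=C4 (P8)
bar 8: v0=D3 v1=D4 v2=F4 (m3)
  R5 @ bar0.0: opens on m3
  R1 @ bar1.0: D3/D4 P8 -> E3/E4 P8 similar
  R3 @ bar1.0: E4 above B3
  R7 @ bar1.0: F4->B3 leap 6st
  R3 @ bar1.1: E4 above B3
  R3 @ bar1.2: E4 above B3
  R3 @ bar1.3: E4 above B3
  R4 @ bar2.0: C3/D4 M2 untreated
  R3 @ bar4.0: D4 above C4
  R3 @ bar4.1: D4 above C4
  R3 @ bar4.2: D4 above C4
  R3 @ bar4.3: D4 above C4
  R3 @ bar5.0: E4 above D4
  R4 @ bar5.0: E3/D4 m7 untreated
  R3 @ bar5.1: E4 above D4
  R3 @ bar5.2: E4 above D4
  R3 @ bar5.3: E4 above D4
  R2 @ bar6.0: E4/D4 M2 -> C4/C4 P1 similar
  R8 @ bar7.0: penult P8 not 3rd/6th
  R2 @ bar8.0: C3/A3 M6 -> D3/D4 P8 similar
  R6 @ bar8.3: closes on m3

No (21 violations)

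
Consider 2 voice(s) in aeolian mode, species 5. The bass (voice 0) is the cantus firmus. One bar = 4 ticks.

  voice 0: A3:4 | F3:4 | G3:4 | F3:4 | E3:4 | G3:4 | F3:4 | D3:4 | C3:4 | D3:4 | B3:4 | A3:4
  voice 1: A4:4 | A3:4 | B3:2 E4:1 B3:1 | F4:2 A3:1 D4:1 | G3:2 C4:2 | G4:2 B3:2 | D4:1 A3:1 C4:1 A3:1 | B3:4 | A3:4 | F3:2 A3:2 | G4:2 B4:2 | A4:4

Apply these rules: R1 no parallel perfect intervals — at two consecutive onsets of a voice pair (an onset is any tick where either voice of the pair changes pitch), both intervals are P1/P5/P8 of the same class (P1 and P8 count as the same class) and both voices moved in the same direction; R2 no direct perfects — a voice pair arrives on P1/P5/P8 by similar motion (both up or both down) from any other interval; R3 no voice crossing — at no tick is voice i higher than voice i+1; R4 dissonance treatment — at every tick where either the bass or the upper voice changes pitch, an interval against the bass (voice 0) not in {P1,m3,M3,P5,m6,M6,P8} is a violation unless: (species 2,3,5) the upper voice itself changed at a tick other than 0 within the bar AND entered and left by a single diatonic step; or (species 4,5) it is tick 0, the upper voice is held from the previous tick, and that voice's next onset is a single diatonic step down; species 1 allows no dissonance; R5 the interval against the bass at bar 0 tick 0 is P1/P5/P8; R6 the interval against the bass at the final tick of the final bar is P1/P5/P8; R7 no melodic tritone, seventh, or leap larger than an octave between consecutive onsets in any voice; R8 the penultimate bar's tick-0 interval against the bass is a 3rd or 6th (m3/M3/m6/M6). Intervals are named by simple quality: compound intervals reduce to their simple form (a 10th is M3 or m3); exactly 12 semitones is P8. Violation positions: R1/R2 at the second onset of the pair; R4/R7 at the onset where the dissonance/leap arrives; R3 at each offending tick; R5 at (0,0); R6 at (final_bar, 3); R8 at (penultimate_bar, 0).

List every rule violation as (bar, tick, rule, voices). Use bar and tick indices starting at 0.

(3, 0, R7, (1,))
(5, 0, R2, (0, 1))
(10, 0, R7, (1,))
(11, 0, R1, (0, 1))

bar 0: v0=A3 v1=A4 downbeat P8
bar 1: v0=F3 v1=A3 downbeat M3
bar 2: v0=G3 v1=B3 downbeat M3
bar 3: v0=F3 v1=F4 downbeat P8
bar 4: v0=E3 v1=G3 downbeat m3
bar 5: v0=G3 v1=G4 downbeat P8
bar 6: v0=F3 v1=D4 downbeat M6
bar 7: v0=D3 v1=B3 downbeat M6
bar 8: v0=C3 v1=A3 downbeat M6
bar 9: v0=D3 v1=F3 downbeat m3
bar 10: v0=B3 v1=G4 downbeat m6
bar 11: v0=A3 v1=A4 downbeat P8
  -> R7 @ bar 3 tick 0 v(1,): B3->F4 leap 6st
  -> R2 @ bar 5 tick 0 v(0, 1): E3/C4 m6 -> G3/G4 P8 similar
  -> R7 @ bar 10 tick 0 v(1,): A3->G4 leap 10st
  -> R1 @ bar 11 tick 0 v(0, 1): B3/B4 P8 -> A3/A4 P8 similar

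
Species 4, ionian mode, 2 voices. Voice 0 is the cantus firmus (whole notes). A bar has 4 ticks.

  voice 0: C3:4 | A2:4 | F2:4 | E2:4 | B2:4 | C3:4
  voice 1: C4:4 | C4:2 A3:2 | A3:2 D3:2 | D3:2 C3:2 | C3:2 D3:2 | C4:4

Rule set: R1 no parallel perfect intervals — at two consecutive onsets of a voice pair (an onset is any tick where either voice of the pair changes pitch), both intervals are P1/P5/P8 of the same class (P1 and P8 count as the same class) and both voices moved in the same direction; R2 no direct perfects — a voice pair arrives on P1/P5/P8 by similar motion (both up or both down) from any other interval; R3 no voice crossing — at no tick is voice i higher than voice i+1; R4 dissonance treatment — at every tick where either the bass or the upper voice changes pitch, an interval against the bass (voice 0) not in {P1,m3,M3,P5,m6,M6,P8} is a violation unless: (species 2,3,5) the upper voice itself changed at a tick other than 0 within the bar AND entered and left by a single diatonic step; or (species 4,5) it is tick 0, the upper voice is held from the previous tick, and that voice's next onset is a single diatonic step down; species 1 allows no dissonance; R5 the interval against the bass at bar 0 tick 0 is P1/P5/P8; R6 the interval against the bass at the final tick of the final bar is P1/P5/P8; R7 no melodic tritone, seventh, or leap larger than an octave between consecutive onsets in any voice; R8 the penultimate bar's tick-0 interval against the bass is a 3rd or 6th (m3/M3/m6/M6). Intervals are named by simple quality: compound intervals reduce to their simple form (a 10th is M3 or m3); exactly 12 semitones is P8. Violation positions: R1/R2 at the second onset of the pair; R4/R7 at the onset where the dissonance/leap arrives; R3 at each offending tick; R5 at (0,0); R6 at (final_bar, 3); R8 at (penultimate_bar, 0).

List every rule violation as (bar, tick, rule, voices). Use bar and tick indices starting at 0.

bar 0: v0=C3 v1=C4 downbeat P8
bar 1: v0=A2 v1=C4 downbeat m3
bar 2: v0=F2 v1=A3 downbeat M3
bar 3: v0=E2 v1=D3 downbeat m7
bar 4: v0=B2 v1=C3 downbeat m2
bar 5: v0=C3 v1=C4 downbeat P8
  -> R4 @ bar 4 tick 0 v(0, 1): B2/C3 m2 untreated
  -> R8 @ bar 4 tick 0 v(0, 1): penult m2 not 3rd/6th
  -> R2 @ bar 5 tick 0 v(0, 1): B2/D3 m3 -> C3/C4 P8 similar
  -> R7 @ bar 5 tick 0 v(1,): D3->C4 leap 10st

(4, 0, R4, (0, 1))
(4, 0, R8, (0, 1))
(5, 0, R2, (0, 1))
(5, 0, R7, (1,))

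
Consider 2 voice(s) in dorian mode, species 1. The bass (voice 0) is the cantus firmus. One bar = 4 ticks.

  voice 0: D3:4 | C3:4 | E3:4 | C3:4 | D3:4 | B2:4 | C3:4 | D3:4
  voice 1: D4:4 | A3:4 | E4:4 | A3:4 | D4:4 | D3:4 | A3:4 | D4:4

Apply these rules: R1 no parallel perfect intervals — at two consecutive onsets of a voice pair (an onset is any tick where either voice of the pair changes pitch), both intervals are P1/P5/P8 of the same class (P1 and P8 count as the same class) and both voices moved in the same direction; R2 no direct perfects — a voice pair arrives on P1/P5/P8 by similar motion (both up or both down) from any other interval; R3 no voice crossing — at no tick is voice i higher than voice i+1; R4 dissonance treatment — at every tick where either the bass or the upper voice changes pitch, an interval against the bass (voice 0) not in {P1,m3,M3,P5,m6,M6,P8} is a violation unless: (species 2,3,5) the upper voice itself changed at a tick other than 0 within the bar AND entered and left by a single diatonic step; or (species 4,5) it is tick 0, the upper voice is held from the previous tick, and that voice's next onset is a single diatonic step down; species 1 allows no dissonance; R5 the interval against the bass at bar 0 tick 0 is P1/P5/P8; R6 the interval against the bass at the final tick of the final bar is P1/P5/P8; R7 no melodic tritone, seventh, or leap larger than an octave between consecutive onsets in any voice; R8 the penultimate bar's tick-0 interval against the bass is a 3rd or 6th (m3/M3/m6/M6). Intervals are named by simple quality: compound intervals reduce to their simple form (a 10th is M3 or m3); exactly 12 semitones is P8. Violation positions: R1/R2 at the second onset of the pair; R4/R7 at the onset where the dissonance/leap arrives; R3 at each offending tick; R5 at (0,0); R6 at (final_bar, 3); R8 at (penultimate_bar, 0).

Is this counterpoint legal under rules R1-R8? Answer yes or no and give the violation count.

No (3 violations)

bar 0: v0=D3 v1=D4 (P8)
bar 1: v0=C3 v1=A3 (M6)
bar 2: v0=E3 v1=E4 (P8)
bar 3: v0=C3 v1=A3 (M6)
bar 4: v0=D3 v1=D4 (P8)
bar 5: v0=B2 v1=D3 (m3)
bar 6: v0=C3 v1=A3 (M6)
bar 7: v0=D3 v1=D4 (P8)
  R2 @ bar2.0: C3/A3 M6 -> E3/E4 P8 similar
  R2 @ bar4.0: C3/A3 M6 -> D3/D4 P8 similar
  R2 @ bar7.0: C3/A3 M6 -> D3/D4 P8 similar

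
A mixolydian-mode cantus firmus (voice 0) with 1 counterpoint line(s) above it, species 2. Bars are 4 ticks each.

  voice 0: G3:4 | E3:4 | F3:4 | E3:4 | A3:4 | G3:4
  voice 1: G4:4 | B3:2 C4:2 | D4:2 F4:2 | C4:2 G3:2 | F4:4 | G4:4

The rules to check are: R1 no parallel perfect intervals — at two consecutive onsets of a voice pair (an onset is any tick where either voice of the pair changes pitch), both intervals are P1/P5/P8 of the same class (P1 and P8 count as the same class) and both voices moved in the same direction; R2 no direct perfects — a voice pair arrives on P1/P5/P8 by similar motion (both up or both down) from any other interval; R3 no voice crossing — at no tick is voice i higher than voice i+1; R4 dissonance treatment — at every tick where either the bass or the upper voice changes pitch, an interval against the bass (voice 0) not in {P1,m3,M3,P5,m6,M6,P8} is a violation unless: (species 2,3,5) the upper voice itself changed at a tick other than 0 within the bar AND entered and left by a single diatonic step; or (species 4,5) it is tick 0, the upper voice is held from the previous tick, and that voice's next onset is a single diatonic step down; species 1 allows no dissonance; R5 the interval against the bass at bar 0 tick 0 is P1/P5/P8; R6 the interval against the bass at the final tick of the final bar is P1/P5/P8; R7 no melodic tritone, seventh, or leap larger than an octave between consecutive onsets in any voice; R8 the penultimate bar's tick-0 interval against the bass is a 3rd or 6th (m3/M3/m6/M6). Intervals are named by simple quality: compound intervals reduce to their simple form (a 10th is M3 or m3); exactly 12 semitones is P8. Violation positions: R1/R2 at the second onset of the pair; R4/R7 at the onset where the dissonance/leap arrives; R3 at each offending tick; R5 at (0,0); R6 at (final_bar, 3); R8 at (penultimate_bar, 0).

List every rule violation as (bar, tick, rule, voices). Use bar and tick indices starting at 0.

(1, 0, R2, (0, 1))
(4, 0, R7, (1,))

bar 0: v0=G3 v1=G4 downbeat P8
bar 1: v0=E3 v1=B3 downbeat P5
bar 2: v0=F3 v1=D4 downbeat M6
bar 3: v0=E3 v1=C4 downbeat m6
bar 4: v0=A3 v1=F4 downbeat m6
bar 5: v0=G3 v1=G4 downbeat P8
  -> R2 @ bar 1 tick 0 v(0, 1): G3/G4 P8 -> E3/B3 P5 similar
  -> R7 @ bar 4 tick 0 v(1,): G3->F4 leap 10st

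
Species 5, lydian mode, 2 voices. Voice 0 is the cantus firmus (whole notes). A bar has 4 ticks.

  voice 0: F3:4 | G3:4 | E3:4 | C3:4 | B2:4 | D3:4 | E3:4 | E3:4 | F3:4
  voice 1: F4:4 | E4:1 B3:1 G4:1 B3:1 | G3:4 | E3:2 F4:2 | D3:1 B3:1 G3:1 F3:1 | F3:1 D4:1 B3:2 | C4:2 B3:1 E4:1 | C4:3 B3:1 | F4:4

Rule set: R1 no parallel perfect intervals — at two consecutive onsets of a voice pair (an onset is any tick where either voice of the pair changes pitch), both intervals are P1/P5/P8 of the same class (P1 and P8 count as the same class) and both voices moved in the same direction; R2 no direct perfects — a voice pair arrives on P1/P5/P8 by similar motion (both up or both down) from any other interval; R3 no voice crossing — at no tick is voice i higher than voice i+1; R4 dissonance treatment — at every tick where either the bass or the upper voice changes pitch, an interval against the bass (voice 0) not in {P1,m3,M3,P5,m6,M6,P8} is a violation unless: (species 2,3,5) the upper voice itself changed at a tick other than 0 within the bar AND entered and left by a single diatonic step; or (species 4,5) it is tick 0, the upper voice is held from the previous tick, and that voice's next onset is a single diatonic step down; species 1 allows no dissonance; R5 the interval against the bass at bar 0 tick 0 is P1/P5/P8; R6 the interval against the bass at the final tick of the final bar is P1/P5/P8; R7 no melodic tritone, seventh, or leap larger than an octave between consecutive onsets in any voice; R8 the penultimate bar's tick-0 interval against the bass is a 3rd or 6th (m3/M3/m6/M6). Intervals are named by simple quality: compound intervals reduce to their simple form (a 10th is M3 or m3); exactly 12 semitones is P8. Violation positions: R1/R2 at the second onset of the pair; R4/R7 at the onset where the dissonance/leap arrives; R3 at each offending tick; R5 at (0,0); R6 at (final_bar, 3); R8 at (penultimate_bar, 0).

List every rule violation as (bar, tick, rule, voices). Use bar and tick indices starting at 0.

bar 0: v0=F3 v1=F4 downbeat P8
bar 1: v0=G3 v1=E4 downbeat M6
bar 2: v0=E3 v1=G3 downbeat m3
bar 3: v0=C3 v1=E3 downbeat M3
bar 4: v0=B2 v1=D3 downbeat m3
bar 5: v0=D3 v1=F3 downbeat m3
bar 6: v0=E3 v1=C4 downbeat m6
bar 7: v0=E3 v1=C4 downbeat m6
bar 8: v0=F3 v1=F4 downbeat P8
  -> R4 @ bar 3 tick 2 v(0, 1): C3/F4 P4 untreated
  -> R7 @ bar 3 tick 2 v(1,): E3->F4 leap 13st
  -> R7 @ bar 4 tick 0 v(1,): F4->D3 leap 15st
  -> R4 @ bar 4 tick 3 v(0, 1): B2/F3 TT untreated
  -> R2 @ bar 8 tick 0 v(0, 1): E3/B3 P5 -> F3/F4 P8 similar
  -> R7 @ bar 8 tick 0 v(1,): B3->F4 leap 6st

(3, 2, R4, (0, 1))
(3, 2, R7, (1,))
(4, 0, R7, (1,))
(4, 3, R4, (0, 1))
(8, 0, R2, (0, 1))
(8, 0, R7, (1,))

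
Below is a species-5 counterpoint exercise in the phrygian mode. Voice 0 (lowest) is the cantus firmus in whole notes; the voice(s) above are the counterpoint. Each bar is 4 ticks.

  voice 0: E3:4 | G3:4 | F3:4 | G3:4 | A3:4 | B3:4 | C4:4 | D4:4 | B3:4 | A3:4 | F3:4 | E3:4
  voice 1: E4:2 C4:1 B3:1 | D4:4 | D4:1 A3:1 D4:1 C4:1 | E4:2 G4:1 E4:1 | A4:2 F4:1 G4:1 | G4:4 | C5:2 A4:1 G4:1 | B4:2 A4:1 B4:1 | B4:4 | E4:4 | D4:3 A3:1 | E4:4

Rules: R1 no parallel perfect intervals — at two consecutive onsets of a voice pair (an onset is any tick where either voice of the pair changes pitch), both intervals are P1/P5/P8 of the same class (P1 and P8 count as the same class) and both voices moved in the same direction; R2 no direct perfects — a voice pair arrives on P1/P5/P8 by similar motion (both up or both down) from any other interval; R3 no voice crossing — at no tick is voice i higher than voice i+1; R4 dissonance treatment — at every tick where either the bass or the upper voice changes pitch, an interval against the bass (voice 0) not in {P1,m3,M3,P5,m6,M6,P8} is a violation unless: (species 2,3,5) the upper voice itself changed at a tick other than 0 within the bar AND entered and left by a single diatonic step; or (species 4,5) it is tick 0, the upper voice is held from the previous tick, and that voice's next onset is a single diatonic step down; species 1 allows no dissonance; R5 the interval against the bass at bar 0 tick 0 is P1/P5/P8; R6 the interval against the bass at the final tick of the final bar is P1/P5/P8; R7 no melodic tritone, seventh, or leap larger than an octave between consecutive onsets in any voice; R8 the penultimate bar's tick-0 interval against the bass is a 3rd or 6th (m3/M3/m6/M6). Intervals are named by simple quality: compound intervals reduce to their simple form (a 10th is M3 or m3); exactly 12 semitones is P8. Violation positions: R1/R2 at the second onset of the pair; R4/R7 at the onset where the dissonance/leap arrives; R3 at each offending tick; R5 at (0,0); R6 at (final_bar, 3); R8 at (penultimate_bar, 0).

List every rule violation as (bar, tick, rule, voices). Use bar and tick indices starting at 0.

bar 0: v0=E3 v1=E4 downbeat P8
bar 1: v0=G3 v1=D4 downbeat P5
bar 2: v0=F3 v1=D4 downbeat M6
bar 3: v0=G3 v1=E4 downbeat M6
bar 4: v0=A3 v1=A4 downbeat P8
bar 5: v0=B3 v1=G4 downbeat m6
bar 6: v0=C4 v1=C5 downbeat P8
bar 7: v0=D4 v1=B4 downbeat M6
bar 8: v0=B3 v1=B4 downbeat P8
bar 9: v0=A3 v1=E4 downbeat P5
bar 10: v0=F3 v1=D4 downbeat M6
bar 11: v0=E3 v1=E4 downbeat P8
  -> R1 @ bar 1 tick 0 v(0, 1): E3/B3 P5 -> G3/D4 P5 similar
  -> R2 @ bar 4 tick 0 v(0, 1): G3/E4 M6 -> A3/A4 P8 similar
  -> R4 @ bar 4 tick 3 v(0, 1): A3/G4 m7 untreated
  -> R2 @ bar 6 tick 0 v(0, 1): B3/G4 m6 -> C4/C5 P8 similar
  -> R2 @ bar 9 tick 0 v(0, 1): B3/B4 P8 -> A3/E4 P5 similar

(1, 0, R1, (0, 1))
(4, 0, R2, (0, 1))
(4, 3, R4, (0, 1))
(6, 0, R2, (0, 1))
(9, 0, R2, (0, 1))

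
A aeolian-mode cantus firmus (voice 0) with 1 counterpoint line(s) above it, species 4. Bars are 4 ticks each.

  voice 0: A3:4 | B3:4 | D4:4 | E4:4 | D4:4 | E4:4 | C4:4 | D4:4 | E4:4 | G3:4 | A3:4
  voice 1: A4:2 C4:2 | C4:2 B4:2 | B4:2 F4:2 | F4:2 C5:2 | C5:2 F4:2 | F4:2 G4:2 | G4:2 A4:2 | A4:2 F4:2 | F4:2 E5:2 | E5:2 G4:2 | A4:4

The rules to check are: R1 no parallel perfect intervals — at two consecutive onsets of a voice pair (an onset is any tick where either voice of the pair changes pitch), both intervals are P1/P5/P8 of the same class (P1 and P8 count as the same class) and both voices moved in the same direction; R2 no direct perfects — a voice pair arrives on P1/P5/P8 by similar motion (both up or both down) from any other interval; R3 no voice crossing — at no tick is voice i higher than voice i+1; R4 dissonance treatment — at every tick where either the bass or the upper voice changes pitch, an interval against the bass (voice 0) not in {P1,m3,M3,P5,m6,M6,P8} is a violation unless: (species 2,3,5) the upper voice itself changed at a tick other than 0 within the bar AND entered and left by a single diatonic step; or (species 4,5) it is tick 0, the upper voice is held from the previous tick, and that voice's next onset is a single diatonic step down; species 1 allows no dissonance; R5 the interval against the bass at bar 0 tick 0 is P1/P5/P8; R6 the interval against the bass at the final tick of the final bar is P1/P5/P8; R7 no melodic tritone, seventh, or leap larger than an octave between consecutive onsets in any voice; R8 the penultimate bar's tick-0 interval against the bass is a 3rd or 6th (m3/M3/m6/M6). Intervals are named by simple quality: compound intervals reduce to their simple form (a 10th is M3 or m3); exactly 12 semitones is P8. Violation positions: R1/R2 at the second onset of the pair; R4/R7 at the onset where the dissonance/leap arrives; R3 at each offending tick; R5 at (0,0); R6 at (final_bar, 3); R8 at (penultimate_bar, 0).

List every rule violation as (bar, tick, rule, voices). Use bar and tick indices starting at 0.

(1, 0, R4, (0, 1))
(1, 2, R7, (1,))
(2, 2, R7, (1,))
(3, 0, R4, (0, 1))
(4, 0, R4, (0, 1))
(5, 0, R4, (0, 1))
(8, 0, R4, (0, 1))
(8, 2, R7, (1,))
(10, 0, R1, (0, 1))

bar 0: v0=A3 v1=A4 downbeat P8
bar 1: v0=B3 v1=C4 downbeat m2
bar 2: v0=D4 v1=B4 downbeat M6
bar 3: v0=E4 v1=F4 downbeat m2
bar 4: v0=D4 v1=C5 downbeat m7
bar 5: v0=E4 v1=F4 downbeat m2
bar 6: v0=C4 v1=G4 downbeat P5
bar 7: v0=D4 v1=A4 downbeat P5
bar 8: v0=E4 v1=F4 downbeat m2
bar 9: v0=G3 v1=E5 downbeat M6
bar 10: v0=A3 v1=A4 downbeat P8
  -> R4 @ bar 1 tick 0 v(0, 1): B3/C4 m2 untreated
  -> R7 @ bar 1 tick 2 v(1,): C4->B4 leap 11st
  -> R7 @ bar 2 tick 2 v(1,): B4->F4 leap 6st
  -> R4 @ bar 3 tick 0 v(0, 1): E4/F4 m2 untreated
  -> R4 @ bar 4 tick 0 v(0, 1): D4/C5 m7 untreated
  -> R4 @ bar 5 tick 0 v(0, 1): E4/F4 m2 untreated
  -> R4 @ bar 8 tick 0 v(0, 1): E4/F4 m2 untreated
  -> R7 @ bar 8 tick 2 v(1,): F4->E5 leap 11st
  -> R1 @ bar 10 tick 0 v(0, 1): G3/G4 P8 -> A3/A4 P8 similar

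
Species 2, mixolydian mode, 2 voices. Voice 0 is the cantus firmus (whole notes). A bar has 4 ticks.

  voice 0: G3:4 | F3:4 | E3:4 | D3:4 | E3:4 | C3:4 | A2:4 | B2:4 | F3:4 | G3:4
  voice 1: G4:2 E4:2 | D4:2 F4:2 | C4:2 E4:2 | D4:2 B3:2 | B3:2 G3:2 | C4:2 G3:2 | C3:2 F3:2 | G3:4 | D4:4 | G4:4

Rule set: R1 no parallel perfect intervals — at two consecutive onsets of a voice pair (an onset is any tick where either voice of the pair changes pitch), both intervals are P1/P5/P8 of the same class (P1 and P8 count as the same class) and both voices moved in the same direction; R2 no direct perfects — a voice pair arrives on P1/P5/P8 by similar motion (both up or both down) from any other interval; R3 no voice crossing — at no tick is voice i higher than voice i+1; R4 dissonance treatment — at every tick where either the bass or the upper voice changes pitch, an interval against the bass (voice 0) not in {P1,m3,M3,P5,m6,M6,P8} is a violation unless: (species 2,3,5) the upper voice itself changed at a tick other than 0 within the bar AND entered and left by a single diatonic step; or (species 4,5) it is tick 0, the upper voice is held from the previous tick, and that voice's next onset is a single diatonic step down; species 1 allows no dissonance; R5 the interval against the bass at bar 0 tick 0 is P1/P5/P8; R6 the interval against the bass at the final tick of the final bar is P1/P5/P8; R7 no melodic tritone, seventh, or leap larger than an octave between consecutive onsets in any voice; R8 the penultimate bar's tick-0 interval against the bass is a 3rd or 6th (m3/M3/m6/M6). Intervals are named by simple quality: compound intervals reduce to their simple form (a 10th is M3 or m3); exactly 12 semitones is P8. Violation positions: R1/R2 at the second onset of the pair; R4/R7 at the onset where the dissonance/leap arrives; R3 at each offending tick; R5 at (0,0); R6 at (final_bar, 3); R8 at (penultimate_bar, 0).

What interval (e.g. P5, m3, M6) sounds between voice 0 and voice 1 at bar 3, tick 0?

voice 0=D3 voice 1=D4 -> P8

P8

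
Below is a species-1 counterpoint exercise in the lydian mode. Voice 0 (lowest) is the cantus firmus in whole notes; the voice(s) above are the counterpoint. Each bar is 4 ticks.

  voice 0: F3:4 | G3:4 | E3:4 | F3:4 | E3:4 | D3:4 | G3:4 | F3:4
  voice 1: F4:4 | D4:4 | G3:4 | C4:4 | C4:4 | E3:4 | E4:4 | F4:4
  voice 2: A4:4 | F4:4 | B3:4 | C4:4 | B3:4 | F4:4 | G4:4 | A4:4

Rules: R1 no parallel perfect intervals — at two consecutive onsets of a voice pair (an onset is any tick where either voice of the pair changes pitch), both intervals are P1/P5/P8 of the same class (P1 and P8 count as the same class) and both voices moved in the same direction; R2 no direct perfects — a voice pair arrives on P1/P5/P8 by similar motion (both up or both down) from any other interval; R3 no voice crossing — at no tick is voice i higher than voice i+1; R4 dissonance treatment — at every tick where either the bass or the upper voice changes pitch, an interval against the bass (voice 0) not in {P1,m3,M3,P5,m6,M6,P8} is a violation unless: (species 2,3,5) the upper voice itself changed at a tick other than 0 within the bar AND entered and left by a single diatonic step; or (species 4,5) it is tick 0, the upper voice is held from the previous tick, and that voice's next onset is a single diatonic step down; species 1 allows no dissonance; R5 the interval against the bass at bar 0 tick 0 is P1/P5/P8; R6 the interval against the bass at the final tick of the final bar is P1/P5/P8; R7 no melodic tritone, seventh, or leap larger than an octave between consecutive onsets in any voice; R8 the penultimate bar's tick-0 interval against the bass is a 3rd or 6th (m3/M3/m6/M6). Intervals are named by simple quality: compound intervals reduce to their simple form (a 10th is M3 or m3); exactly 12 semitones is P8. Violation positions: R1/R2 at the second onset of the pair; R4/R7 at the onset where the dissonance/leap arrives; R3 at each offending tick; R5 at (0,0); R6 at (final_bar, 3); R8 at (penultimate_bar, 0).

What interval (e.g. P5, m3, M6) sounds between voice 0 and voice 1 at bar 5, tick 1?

M2

voice 0=D3 voice 1=E3 -> M2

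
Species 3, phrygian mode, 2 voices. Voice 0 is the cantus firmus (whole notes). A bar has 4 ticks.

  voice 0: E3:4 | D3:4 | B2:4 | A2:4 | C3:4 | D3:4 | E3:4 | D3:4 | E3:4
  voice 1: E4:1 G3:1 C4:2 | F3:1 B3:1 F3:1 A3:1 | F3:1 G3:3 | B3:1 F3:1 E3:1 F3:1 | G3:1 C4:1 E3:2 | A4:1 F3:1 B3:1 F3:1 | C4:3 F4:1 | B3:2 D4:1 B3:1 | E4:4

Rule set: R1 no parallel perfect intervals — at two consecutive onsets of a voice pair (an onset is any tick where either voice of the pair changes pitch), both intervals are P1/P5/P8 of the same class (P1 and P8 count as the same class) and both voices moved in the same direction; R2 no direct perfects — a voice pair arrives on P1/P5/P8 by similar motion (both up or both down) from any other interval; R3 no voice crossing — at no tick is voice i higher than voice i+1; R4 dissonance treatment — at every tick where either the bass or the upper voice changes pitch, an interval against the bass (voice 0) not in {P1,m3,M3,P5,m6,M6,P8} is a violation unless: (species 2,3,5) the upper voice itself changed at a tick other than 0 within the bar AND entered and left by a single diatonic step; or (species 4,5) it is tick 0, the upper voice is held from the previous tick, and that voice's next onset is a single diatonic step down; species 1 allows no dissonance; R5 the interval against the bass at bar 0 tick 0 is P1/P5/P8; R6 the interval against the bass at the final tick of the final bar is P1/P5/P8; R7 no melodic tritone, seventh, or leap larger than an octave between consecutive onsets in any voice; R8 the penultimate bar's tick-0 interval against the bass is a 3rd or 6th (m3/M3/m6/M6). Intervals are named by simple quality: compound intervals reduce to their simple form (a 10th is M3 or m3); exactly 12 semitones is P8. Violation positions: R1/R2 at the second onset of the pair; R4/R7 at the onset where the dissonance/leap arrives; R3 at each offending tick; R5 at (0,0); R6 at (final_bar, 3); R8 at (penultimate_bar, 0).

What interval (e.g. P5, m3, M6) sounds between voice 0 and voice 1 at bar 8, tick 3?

P8

voice 0=E3 voice 1=E4 -> P8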